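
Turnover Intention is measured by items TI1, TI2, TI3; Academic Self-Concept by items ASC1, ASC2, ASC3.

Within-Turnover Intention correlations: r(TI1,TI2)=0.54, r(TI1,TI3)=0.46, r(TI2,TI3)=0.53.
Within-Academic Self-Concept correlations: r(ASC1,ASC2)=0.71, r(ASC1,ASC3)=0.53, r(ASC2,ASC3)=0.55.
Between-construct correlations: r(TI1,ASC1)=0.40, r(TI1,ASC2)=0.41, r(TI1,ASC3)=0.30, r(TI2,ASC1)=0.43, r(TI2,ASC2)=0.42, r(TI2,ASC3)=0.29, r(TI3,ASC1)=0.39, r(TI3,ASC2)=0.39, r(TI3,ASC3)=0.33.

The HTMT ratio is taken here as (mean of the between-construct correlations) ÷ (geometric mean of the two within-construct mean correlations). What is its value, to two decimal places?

Between-construct mean = 3.36/9 = 0.3733.
Mean within-TI = 1.53/3 = 0.5100; mean within-ASC = 1.79/3 = 0.5967.
Geometric mean = √(0.5100 × 0.5967) = 0.5516.
HTMT = 0.3733 / 0.5516 = 0.68.

0.68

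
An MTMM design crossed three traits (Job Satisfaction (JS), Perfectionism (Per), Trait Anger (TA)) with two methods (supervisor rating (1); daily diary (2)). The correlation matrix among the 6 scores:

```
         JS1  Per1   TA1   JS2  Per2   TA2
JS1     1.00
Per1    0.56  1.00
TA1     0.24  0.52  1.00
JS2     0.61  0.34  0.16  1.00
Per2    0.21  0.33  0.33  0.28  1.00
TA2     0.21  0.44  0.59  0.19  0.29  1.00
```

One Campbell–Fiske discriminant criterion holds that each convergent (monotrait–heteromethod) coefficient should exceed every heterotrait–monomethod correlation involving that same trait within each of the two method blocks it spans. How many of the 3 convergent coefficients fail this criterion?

Each convergent coefficient versus the relevant comparison correlations:
JS (methods 1·2): 0.61 vs {0.56, 0.28, 0.24, 0.19} → pass.
Per (methods 1·2): 0.33 vs {0.56, 0.28, 0.52, 0.29} → fail.
TA (methods 1·2): 0.59 vs {0.24, 0.19, 0.52, 0.29} → pass.
1 of 3 fail.

1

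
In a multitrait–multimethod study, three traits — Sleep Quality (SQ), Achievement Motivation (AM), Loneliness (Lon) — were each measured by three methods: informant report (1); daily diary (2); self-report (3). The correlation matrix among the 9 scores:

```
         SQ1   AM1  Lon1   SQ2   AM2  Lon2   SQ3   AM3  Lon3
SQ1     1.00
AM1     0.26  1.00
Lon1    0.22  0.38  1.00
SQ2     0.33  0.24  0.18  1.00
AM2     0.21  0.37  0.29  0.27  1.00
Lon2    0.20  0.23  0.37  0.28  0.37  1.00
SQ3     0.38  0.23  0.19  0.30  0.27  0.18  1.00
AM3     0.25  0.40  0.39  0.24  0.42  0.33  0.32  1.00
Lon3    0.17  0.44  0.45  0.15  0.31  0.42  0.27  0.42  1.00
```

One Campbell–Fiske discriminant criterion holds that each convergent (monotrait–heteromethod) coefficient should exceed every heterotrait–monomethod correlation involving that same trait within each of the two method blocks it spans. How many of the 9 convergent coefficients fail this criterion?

6

Convergent coefficients and their comparison sets:
SQ (methods 1·2): 0.33 vs {0.26, 0.27, 0.22, 0.28} → pass.
SQ (methods 1·3): 0.38 vs {0.26, 0.32, 0.22, 0.27} → pass.
SQ (methods 2·3): 0.30 vs {0.27, 0.32, 0.28, 0.27} → fail.
AM (methods 1·2): 0.37 vs {0.26, 0.27, 0.38, 0.37} → fail.
AM (methods 1·3): 0.40 vs {0.26, 0.32, 0.38, 0.42} → fail.
AM (methods 2·3): 0.42 vs {0.27, 0.32, 0.37, 0.42} → fail.
Lon (methods 1·2): 0.37 vs {0.22, 0.28, 0.38, 0.37} → fail.
Lon (methods 1·3): 0.45 vs {0.22, 0.27, 0.38, 0.42} → pass.
Lon (methods 2·3): 0.42 vs {0.28, 0.27, 0.37, 0.42} → fail.
6 of 9 fail.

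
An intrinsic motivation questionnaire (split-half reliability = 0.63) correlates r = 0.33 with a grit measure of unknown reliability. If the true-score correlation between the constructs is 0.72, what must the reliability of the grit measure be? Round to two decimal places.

0.33

r_true = r_obs / √(r_xx · r_yy) ⇒ 0.72 = 0.33 / √(0.63 · r_yy).
√(0.63 · r_yy) = 0.33 / 0.72 = 0.4583; 0.63 · r_yy = 0.2100; r_yy = 0.2100 / 0.63 ≈ 0.33.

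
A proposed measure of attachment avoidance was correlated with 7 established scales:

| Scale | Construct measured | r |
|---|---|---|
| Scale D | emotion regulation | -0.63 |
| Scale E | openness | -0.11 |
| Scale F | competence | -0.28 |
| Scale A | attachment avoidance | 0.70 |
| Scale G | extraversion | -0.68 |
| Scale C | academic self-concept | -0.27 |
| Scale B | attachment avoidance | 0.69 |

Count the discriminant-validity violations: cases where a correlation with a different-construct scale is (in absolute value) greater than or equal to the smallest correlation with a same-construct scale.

Convergent (same construct = attachment avoidance): Scale A, Scale B.
Smallest convergent = 0.69. Discriminant |r|: 0.63, 0.11, 0.28, 0.68, 0.27; count ≥ 0.69 → 0.

0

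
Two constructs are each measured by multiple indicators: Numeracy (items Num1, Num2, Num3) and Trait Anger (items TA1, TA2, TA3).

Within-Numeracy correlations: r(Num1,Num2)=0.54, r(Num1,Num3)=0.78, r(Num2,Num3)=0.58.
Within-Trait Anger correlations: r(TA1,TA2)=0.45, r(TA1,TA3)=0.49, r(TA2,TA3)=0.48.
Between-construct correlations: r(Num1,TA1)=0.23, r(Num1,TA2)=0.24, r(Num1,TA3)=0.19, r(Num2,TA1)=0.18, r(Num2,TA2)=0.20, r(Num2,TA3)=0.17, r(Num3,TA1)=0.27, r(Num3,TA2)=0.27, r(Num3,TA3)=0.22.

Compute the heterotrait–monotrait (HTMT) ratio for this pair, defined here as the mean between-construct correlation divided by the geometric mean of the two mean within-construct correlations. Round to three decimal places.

0.400

Between-construct mean = 1.97/9 = 0.2189.
Mean within-Num = 1.90/3 = 0.6333; mean within-TA = 1.42/3 = 0.4733.
Geometric mean = √(0.6333 × 0.4733) = 0.5475.
HTMT = 0.2189 / 0.5475 = 0.400.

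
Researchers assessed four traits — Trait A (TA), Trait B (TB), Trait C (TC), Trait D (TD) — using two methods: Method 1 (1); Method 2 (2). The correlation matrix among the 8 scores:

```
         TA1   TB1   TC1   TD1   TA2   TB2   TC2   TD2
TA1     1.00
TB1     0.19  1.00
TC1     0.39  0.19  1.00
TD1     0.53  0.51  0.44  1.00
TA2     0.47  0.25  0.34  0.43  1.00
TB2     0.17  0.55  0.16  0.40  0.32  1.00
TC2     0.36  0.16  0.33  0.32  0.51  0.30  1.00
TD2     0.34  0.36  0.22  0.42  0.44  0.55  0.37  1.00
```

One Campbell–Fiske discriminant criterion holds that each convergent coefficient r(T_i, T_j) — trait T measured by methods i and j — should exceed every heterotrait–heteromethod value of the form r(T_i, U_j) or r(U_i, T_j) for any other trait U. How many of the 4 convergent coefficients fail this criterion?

Convergent coefficients and their comparison sets:
TA (methods 1·2): 0.47 vs {0.17, 0.25, 0.36, 0.34, 0.34, 0.43} → pass.
TB (methods 1·2): 0.55 vs {0.25, 0.17, 0.16, 0.16, 0.36, 0.40} → pass.
TC (methods 1·2): 0.33 vs {0.34, 0.36, 0.16, 0.16, 0.22, 0.32} → fail.
TD (methods 1·2): 0.42 vs {0.43, 0.34, 0.40, 0.36, 0.32, 0.22} → fail.
2 of 4 fail.

2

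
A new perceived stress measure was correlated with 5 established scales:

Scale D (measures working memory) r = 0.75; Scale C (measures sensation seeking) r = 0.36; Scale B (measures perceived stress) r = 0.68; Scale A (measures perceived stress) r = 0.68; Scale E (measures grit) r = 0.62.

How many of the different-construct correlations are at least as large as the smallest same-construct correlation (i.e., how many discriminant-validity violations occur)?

Convergent (same construct = perceived stress): Scale B, Scale A.
Smallest convergent = 0.68. Discriminant values: 0.75, 0.36, 0.62; count ≥ 0.68 → 1.

1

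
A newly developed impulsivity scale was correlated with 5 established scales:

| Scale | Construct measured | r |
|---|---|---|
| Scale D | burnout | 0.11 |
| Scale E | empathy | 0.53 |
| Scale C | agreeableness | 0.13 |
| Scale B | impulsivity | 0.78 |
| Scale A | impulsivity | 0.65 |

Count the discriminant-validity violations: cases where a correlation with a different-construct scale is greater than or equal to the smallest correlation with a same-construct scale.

0

Convergent (same construct = impulsivity): Scale B, Scale A.
Smallest convergent = 0.65. Discriminant values: 0.11, 0.53, 0.13; count ≥ 0.65 → 0.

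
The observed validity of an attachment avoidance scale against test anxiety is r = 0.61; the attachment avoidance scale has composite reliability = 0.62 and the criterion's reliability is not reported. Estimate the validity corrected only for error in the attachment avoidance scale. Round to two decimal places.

Single correction: r_c = r_obs / √r_xx = 0.61 / √0.62 = 0.61 / 0.7874 ≈ 0.77.

0.77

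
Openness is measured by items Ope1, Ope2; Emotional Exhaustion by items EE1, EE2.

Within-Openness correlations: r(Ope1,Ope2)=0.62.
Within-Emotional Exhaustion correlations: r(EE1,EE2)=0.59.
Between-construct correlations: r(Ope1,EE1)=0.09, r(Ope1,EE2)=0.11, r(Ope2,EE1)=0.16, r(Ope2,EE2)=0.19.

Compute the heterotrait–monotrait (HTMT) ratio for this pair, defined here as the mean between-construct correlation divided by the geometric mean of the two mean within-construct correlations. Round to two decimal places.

Between-construct mean = 0.55/4 = 0.1375.
Mean within-Ope = 0.62/1 = 0.6200; mean within-EE = 0.59/1 = 0.5900.
Geometric mean = √(0.6200 × 0.5900) = 0.6048.
HTMT = 0.1375 / 0.6048 = 0.23.

0.23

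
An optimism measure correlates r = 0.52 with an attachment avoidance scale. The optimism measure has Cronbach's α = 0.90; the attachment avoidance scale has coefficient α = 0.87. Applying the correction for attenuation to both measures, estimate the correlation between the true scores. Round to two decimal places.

0.59

r_true = r_obs / √(r_xx · r_yy) = 0.52 / √(0.90 × 0.87) = 0.52 / √0.7830 = 0.52 / 0.8849 ≈ 0.59.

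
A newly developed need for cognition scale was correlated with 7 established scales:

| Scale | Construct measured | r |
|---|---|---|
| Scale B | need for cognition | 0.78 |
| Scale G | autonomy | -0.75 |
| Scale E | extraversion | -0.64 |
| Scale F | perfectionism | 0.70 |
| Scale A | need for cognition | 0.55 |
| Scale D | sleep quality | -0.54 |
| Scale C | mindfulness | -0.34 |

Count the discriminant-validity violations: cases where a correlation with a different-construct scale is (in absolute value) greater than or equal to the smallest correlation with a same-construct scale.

Convergent (same construct = need for cognition): Scale B, Scale A.
Smallest convergent = 0.55. Discriminant |r|: 0.75, 0.64, 0.70, 0.54, 0.34; count ≥ 0.55 → 3.

3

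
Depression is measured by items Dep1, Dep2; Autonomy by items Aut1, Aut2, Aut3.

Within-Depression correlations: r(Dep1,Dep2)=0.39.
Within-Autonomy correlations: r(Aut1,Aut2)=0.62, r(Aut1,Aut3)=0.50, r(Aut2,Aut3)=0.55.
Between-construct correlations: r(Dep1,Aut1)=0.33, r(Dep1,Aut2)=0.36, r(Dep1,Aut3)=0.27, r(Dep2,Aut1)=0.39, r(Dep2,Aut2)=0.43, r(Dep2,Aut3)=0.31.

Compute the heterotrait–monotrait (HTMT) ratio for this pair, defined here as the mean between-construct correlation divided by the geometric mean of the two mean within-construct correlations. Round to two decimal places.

Mean heterotrait r = 2.09/6 = 0.3483.
Mean within-Dep = 0.39/1 = 0.3900; mean within-Aut = 1.67/3 = 0.5567.
Geometric mean = √(0.3900 × 0.5567) = 0.4660.
HTMT = 0.3483 / 0.4660 = 0.75.

0.75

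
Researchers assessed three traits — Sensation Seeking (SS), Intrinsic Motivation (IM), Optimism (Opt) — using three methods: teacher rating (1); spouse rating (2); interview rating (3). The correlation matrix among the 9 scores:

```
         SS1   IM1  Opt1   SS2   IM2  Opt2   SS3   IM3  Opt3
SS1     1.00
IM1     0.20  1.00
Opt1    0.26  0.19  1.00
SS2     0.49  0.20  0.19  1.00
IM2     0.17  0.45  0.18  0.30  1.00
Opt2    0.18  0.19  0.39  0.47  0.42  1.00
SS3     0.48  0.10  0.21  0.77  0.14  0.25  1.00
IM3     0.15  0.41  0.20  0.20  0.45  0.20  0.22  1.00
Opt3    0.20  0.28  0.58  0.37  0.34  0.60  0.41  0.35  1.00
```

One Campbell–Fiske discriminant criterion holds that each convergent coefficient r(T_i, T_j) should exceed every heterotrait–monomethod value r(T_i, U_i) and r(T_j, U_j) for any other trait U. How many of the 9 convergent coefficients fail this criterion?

1

Convergent coefficients and their comparison sets:
SS (methods 1·2): 0.49 vs {0.20, 0.30, 0.26, 0.47} → pass.
SS (methods 1·3): 0.48 vs {0.20, 0.22, 0.26, 0.41} → pass.
SS (methods 2·3): 0.77 vs {0.30, 0.22, 0.47, 0.41} → pass.
IM (methods 1·2): 0.45 vs {0.20, 0.30, 0.19, 0.42} → pass.
IM (methods 1·3): 0.41 vs {0.20, 0.22, 0.19, 0.35} → pass.
IM (methods 2·3): 0.45 vs {0.30, 0.22, 0.42, 0.35} → pass.
Opt (methods 1·2): 0.39 vs {0.26, 0.47, 0.19, 0.42} → fail.
Opt (methods 1·3): 0.58 vs {0.26, 0.41, 0.19, 0.35} → pass.
Opt (methods 2·3): 0.60 vs {0.47, 0.41, 0.42, 0.35} → pass.
1 of 9 fail.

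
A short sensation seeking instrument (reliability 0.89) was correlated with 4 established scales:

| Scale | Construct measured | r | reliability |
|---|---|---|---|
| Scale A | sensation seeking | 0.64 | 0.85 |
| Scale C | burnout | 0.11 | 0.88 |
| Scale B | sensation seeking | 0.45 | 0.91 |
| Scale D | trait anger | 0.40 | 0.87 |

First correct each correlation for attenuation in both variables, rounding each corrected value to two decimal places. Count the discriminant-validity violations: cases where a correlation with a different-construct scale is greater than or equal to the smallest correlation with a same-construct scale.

Disattenuated r (r / √(r_scale · r_new)):
  Scale A (conv): 0.64 / √(0.85·0.89) = 0.74
  Scale C (disc): 0.11 / √(0.88·0.89) = 0.12
  Scale B (conv): 0.45 / √(0.91·0.89) = 0.50
  Scale D (disc): 0.40 / √(0.87·0.89) = 0.45
Smallest convergent = 0.50. Discriminant values: 0.12, 0.45; count ≥ 0.50 → 0.

0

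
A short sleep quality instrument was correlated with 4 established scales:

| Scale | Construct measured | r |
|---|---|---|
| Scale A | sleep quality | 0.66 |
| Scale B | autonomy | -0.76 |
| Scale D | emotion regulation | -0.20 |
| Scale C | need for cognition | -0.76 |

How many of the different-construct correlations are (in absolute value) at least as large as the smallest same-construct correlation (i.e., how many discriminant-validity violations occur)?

Convergent (same construct = sleep quality): Scale A.
Smallest convergent = 0.66. Discriminant |r|: 0.76, 0.20, 0.76; count ≥ 0.66 → 2.

2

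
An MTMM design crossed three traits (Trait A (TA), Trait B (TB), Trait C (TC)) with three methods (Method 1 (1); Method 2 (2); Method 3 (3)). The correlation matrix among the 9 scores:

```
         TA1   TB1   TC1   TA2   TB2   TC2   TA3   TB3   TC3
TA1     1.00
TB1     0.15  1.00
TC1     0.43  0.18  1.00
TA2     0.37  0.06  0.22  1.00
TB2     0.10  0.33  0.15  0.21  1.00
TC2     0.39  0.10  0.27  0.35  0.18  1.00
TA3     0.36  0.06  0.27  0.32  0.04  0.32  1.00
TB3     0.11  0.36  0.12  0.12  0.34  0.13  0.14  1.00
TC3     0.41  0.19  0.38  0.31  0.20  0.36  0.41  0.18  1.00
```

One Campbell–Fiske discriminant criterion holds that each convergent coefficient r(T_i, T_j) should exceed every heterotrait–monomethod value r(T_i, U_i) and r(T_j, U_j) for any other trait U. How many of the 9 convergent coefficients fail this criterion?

6

Checking each validity diagonal entry against its comparison values:
TA (methods 1·2): 0.37 vs {0.15, 0.21, 0.43, 0.35} → fail.
TA (methods 1·3): 0.36 vs {0.15, 0.14, 0.43, 0.41} → fail.
TA (methods 2·3): 0.32 vs {0.21, 0.14, 0.35, 0.41} → fail.
TB (methods 1·2): 0.33 vs {0.15, 0.21, 0.18, 0.18} → pass.
TB (methods 1·3): 0.36 vs {0.15, 0.14, 0.18, 0.18} → pass.
TB (methods 2·3): 0.34 vs {0.21, 0.14, 0.18, 0.18} → pass.
TC (methods 1·2): 0.27 vs {0.43, 0.35, 0.18, 0.18} → fail.
TC (methods 1·3): 0.38 vs {0.43, 0.41, 0.18, 0.18} → fail.
TC (methods 2·3): 0.36 vs {0.35, 0.41, 0.18, 0.18} → fail.
6 of 9 fail.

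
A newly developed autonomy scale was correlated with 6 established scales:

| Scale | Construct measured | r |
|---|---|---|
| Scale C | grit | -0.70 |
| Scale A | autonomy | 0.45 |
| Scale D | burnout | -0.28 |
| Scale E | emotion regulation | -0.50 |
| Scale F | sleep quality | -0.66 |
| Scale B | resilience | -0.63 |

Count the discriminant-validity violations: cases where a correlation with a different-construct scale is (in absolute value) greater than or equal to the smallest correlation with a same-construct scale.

4

Convergent (same construct = autonomy): Scale A.
Smallest convergent = 0.45. Discriminant |r|: 0.70, 0.28, 0.50, 0.66, 0.63; count ≥ 0.45 → 4.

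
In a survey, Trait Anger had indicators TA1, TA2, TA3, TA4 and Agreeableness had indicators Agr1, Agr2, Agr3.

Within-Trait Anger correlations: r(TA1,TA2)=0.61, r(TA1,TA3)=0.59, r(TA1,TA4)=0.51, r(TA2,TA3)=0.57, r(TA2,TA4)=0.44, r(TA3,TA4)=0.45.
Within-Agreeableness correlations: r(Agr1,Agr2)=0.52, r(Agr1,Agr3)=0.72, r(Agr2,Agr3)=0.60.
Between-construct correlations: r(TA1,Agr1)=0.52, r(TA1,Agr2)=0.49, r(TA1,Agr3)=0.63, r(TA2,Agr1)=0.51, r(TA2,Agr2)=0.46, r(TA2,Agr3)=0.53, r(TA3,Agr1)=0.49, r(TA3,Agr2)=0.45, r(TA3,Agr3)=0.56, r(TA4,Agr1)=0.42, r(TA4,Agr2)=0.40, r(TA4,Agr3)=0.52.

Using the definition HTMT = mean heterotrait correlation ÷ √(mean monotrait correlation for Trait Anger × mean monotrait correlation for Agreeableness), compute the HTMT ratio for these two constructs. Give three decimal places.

Between-construct mean = 5.98/12 = 0.4983.
Mean within-TA = 3.17/6 = 0.5283; mean within-Agr = 1.84/3 = 0.6133.
Geometric mean = √(0.5283 × 0.6133) = 0.5692.
HTMT = 0.4983 / 0.5692 = 0.875.

0.875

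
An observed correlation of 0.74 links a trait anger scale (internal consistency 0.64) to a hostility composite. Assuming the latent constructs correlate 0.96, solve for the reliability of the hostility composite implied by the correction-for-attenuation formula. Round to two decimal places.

r_true = r_obs / √(r_xx · r_yy) ⇒ 0.96 = 0.74 / √(0.64 · r_yy).
√(0.64 · r_yy) = 0.74 / 0.96 = 0.7708; 0.64 · r_yy = 0.5941; r_yy = 0.5941 / 0.64 ≈ 0.93.

0.93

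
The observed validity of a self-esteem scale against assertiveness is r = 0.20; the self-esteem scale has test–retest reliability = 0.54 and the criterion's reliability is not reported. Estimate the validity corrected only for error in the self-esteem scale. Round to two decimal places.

Single correction: r_c = r_obs / √r_xx = 0.20 / √0.54 = 0.20 / 0.7348 ≈ 0.27.

0.27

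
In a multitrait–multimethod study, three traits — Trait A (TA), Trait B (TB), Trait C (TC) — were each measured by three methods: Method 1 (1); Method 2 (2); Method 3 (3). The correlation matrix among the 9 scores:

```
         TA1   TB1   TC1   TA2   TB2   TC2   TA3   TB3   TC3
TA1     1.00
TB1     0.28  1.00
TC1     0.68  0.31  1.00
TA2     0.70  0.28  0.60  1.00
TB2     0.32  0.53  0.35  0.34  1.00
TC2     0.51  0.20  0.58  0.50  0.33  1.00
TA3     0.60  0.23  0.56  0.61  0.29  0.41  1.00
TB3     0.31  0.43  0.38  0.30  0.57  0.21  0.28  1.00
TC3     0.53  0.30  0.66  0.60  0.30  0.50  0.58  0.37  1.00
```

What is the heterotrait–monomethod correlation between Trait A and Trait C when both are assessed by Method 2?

Different traits, same method: r(TA2, TC2) = 0.50.

0.50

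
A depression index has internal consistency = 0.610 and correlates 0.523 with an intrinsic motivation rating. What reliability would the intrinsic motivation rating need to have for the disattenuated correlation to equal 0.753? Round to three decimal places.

0.791

r_true = r_obs / √(r_xx · r_yy) ⇒ 0.753 = 0.523 / √(0.610 · r_yy).
√(0.610 · r_yy) = 0.523 / 0.753 = 0.6946; 0.610 · r_yy = 0.4825; r_yy = 0.4825 / 0.610 ≈ 0.791.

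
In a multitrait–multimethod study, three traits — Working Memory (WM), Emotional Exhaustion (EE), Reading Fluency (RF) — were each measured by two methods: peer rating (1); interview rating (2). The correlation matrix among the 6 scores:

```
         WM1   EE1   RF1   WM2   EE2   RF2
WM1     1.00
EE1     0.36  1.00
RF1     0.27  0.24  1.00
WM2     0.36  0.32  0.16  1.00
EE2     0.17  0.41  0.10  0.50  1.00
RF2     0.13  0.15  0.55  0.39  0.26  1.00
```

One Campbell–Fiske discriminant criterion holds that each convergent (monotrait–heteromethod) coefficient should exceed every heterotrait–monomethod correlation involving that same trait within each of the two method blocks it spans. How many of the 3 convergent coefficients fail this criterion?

2

Checking each validity diagonal entry against its comparison values:
WM (methods 1·2): 0.36 vs {0.36, 0.50, 0.27, 0.39} → fail.
EE (methods 1·2): 0.41 vs {0.36, 0.50, 0.24, 0.26} → fail.
RF (methods 1·2): 0.55 vs {0.27, 0.39, 0.24, 0.26} → pass.
2 of 3 fail.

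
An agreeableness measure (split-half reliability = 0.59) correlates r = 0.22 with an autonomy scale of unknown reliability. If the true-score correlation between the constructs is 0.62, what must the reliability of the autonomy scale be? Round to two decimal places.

r_true = r_obs / √(r_xx · r_yy) ⇒ 0.62 = 0.22 / √(0.59 · r_yy).
√(0.59 · r_yy) = 0.22 / 0.62 = 0.3548; 0.59 · r_yy = 0.1259; r_yy = 0.1259 / 0.59 ≈ 0.21.

0.21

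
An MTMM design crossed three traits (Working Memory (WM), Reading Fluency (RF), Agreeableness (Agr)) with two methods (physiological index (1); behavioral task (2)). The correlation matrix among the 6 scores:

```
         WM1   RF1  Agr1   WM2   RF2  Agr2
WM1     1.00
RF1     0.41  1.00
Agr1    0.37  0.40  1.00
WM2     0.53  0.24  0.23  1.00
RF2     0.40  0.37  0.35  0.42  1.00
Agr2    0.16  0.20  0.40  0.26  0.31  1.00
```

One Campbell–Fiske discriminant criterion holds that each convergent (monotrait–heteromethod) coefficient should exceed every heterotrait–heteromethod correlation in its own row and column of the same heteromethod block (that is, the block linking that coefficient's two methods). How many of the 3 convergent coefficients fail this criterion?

Convergent coefficients and their comparison sets:
WM (methods 1·2): 0.53 vs {0.40, 0.24, 0.16, 0.23} → pass.
RF (methods 1·2): 0.37 vs {0.24, 0.40, 0.20, 0.35} → fail.
Agr (methods 1·2): 0.40 vs {0.23, 0.16, 0.35, 0.20} → pass.
1 of 3 fail.

1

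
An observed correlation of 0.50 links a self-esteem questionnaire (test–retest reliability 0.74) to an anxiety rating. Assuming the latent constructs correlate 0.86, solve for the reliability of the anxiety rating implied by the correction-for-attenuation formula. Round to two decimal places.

0.46

r_true = r_obs / √(r_xx · r_yy) ⇒ 0.86 = 0.50 / √(0.74 · r_yy).
√(0.74 · r_yy) = 0.50 / 0.86 = 0.5814; 0.74 · r_yy = 0.3380; r_yy = 0.3380 / 0.74 ≈ 0.46.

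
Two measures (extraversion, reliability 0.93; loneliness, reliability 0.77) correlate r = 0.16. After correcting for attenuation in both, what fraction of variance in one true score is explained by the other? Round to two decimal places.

Disattenuated r = 0.16 / √(0.93 × 0.77) = 0.16 / 0.8462 = 0.1891.
Shared true-score variance = 0.1891² = 0.0358 ≈ 0.04.

0.04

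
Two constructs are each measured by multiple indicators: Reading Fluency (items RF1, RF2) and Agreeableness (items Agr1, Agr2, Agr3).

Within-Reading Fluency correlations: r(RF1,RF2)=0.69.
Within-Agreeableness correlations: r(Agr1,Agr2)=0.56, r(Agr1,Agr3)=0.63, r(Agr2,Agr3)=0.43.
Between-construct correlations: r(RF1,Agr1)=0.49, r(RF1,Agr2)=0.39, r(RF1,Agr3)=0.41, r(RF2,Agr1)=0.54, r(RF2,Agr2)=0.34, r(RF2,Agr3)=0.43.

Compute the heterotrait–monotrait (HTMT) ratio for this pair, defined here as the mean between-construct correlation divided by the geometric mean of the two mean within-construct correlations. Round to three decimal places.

0.710

Mean heterotrait r = 2.60/6 = 0.4333.
Mean within-RF = 0.69/1 = 0.6900; mean within-Agr = 1.62/3 = 0.5400.
Geometric mean = √(0.6900 × 0.5400) = 0.6104.
HTMT = 0.4333 / 0.6104 = 0.710.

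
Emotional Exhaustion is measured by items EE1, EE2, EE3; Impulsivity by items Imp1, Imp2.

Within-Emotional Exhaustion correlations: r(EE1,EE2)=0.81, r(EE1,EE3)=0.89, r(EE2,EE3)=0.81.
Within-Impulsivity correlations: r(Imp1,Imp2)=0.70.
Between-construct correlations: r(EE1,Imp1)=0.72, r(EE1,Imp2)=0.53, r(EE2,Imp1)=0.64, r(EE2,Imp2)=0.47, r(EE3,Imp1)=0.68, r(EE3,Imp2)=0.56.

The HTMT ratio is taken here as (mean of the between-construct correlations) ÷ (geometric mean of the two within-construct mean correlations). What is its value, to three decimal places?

Mean heterotrait r = 3.60/6 = 0.6000.
Mean within-EE = 2.51/3 = 0.8367; mean within-Imp = 0.70/1 = 0.7000.
Geometric mean = √(0.8367 × 0.7000) = 0.7653.
HTMT = 0.6000 / 0.7653 = 0.784.

0.784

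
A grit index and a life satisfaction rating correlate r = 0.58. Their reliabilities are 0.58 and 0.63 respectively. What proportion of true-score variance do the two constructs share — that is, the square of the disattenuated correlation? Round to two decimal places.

Disattenuated r = 0.58 / √(0.58 × 0.63) = 0.58 / 0.6045 = 0.9595.
Shared true-score variance = 0.9595² = 0.9206 ≈ 0.92.

0.92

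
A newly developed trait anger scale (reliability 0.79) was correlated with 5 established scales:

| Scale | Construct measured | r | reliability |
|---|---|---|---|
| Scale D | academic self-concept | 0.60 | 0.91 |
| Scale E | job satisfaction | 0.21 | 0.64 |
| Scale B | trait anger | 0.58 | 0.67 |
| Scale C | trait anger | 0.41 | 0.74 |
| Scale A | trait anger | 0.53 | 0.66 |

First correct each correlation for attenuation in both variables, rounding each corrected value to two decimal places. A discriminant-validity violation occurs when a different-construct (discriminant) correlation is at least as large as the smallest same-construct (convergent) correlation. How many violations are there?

Disattenuated r (r / √(r_scale · r_new)):
  Scale D (disc): 0.60 / √(0.91·0.79) = 0.71
  Scale E (disc): 0.21 / √(0.64·0.79) = 0.30
  Scale B (conv): 0.58 / √(0.67·0.79) = 0.80
  Scale C (conv): 0.41 / √(0.74·0.79) = 0.54
  Scale A (conv): 0.53 / √(0.66·0.79) = 0.73
Smallest convergent = 0.54. Discriminant values: 0.71, 0.30; count ≥ 0.54 → 1.

1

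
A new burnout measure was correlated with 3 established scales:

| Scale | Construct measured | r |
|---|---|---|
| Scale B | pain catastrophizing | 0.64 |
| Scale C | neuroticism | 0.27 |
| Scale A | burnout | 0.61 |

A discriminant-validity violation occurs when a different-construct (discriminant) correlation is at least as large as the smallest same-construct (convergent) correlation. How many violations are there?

Convergent (same construct = burnout): Scale A.
Smallest convergent = 0.61. Discriminant values: 0.64, 0.27; count ≥ 0.61 → 1.

1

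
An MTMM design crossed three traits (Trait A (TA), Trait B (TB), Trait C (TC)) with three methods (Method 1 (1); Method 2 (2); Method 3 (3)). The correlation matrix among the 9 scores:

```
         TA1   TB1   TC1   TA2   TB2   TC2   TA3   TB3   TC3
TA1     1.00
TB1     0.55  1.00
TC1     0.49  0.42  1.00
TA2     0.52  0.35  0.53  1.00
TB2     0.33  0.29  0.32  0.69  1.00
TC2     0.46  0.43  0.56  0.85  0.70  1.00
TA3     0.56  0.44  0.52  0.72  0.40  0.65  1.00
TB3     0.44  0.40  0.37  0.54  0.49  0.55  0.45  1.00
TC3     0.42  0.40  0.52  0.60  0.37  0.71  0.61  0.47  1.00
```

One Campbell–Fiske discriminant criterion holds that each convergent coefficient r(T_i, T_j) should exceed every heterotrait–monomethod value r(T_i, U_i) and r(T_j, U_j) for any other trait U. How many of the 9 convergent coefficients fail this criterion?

9

Convergent coefficients and their comparison sets:
TA (methods 1·2): 0.52 vs {0.55, 0.69, 0.49, 0.85} → fail.
TA (methods 1·3): 0.56 vs {0.55, 0.45, 0.49, 0.61} → fail.
TA (methods 2·3): 0.72 vs {0.69, 0.45, 0.85, 0.61} → fail.
TB (methods 1·2): 0.29 vs {0.55, 0.69, 0.42, 0.70} → fail.
TB (methods 1·3): 0.40 vs {0.55, 0.45, 0.42, 0.47} → fail.
TB (methods 2·3): 0.49 vs {0.69, 0.45, 0.70, 0.47} → fail.
TC (methods 1·2): 0.56 vs {0.49, 0.85, 0.42, 0.70} → fail.
TC (methods 1·3): 0.52 vs {0.49, 0.61, 0.42, 0.47} → fail.
TC (methods 2·3): 0.71 vs {0.85, 0.61, 0.70, 0.47} → fail.
9 of 9 fail.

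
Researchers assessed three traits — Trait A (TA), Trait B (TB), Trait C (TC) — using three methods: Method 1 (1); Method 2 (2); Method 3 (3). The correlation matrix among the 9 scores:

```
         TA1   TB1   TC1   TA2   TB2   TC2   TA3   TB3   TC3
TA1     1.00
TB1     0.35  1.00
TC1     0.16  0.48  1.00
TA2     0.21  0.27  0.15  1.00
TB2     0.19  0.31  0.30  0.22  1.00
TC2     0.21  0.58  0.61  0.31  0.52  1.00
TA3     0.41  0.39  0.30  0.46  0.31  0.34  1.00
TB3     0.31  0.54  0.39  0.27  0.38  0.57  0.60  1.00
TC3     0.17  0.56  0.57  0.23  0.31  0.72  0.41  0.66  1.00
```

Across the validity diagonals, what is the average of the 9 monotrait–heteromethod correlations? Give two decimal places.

Convergent values: 0.21, 0.41, 0.46, 0.31, 0.54, 0.38, 0.61, 0.57, 0.72; mean = 4.21/9 = 0.47.

0.47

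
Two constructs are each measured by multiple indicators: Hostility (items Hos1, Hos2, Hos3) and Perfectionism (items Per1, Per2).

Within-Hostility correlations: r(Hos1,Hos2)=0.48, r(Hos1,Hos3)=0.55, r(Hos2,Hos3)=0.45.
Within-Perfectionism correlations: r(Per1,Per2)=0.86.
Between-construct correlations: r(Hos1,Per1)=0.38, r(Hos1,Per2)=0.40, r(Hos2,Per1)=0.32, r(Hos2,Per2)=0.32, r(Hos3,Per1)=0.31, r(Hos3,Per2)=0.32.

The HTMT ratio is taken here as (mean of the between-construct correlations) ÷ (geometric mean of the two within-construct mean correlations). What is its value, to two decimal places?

0.52

Mean heterotrait r = 2.05/6 = 0.3417.
Mean within-Hos = 1.48/3 = 0.4933; mean within-Per = 0.86/1 = 0.8600.
Geometric mean = √(0.4933 × 0.8600) = 0.6513.
HTMT = 0.3417 / 0.6513 = 0.52.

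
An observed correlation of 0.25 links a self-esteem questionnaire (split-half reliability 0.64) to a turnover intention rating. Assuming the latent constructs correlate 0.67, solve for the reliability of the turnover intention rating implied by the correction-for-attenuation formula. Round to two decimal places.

r_true = r_obs / √(r_xx · r_yy) ⇒ 0.67 = 0.25 / √(0.64 · r_yy).
√(0.64 · r_yy) = 0.25 / 0.67 = 0.3731; 0.64 · r_yy = 0.1392; r_yy = 0.1392 / 0.64 ≈ 0.22.

0.22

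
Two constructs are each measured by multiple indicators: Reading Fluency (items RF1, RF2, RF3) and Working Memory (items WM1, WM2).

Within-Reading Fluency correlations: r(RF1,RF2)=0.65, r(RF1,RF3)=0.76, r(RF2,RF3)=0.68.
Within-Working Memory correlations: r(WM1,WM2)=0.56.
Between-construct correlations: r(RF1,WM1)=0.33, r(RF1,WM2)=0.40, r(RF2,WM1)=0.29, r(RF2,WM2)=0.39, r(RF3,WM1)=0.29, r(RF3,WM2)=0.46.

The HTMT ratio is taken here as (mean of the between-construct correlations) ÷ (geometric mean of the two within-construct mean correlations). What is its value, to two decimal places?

0.58

Between-construct mean = 2.16/6 = 0.3600.
Mean within-RF = 2.09/3 = 0.6967; mean within-WM = 0.56/1 = 0.5600.
Geometric mean = √(0.6967 × 0.5600) = 0.6246.
HTMT = 0.3600 / 0.6246 = 0.58.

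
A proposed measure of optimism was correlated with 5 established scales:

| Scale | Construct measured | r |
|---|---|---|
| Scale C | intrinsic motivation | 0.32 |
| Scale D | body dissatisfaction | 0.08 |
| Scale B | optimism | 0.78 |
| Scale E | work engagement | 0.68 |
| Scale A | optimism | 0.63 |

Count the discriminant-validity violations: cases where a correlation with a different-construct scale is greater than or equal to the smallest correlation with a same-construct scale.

1

Convergent (same construct = optimism): Scale B, Scale A.
Smallest convergent = 0.63. Discriminant values: 0.32, 0.08, 0.68; count ≥ 0.63 → 1.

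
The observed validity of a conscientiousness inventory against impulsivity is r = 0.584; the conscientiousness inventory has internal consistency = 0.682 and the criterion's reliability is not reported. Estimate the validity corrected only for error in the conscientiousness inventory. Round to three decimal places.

0.707

Single correction: r_c = r_obs / √r_xx = 0.584 / √0.682 = 0.584 / 0.8258 ≈ 0.707.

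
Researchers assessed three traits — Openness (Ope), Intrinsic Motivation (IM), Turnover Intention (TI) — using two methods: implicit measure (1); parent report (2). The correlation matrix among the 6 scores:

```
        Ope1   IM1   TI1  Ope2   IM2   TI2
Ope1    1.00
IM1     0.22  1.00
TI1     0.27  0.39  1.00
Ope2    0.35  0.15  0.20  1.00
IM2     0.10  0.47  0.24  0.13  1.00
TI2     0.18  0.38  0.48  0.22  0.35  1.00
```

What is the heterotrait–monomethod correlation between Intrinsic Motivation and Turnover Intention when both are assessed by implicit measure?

Different traits, same method: r(IM1, TI1) = 0.39.

0.39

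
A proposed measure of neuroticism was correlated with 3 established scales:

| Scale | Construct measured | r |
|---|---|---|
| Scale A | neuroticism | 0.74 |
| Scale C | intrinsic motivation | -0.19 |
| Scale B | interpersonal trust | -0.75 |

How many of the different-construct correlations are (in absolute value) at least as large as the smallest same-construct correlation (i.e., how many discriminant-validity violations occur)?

1

Convergent (same construct = neuroticism): Scale A.
Smallest convergent = 0.74. Discriminant |r|: 0.19, 0.75; count ≥ 0.74 → 1.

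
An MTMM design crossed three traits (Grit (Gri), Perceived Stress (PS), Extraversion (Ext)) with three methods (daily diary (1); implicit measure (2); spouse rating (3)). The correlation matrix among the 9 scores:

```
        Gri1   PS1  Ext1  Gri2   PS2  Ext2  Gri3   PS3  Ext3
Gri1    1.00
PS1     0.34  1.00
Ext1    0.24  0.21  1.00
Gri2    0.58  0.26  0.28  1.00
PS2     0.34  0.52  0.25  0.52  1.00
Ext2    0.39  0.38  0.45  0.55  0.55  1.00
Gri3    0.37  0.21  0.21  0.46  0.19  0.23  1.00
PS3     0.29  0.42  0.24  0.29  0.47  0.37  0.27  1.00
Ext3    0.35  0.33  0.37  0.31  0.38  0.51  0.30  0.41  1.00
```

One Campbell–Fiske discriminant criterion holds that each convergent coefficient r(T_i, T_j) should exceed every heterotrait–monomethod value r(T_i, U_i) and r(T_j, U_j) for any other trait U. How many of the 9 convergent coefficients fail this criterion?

Convergent coefficients and their comparison sets:
Gri (methods 1·2): 0.58 vs {0.34, 0.52, 0.24, 0.55} → pass.
Gri (methods 1·3): 0.37 vs {0.34, 0.27, 0.24, 0.30} → pass.
Gri (methods 2·3): 0.46 vs {0.52, 0.27, 0.55, 0.30} → fail.
PS (methods 1·2): 0.52 vs {0.34, 0.52, 0.21, 0.55} → fail.
PS (methods 1·3): 0.42 vs {0.34, 0.27, 0.21, 0.41} → pass.
PS (methods 2·3): 0.47 vs {0.52, 0.27, 0.55, 0.41} → fail.
Ext (methods 1·2): 0.45 vs {0.24, 0.55, 0.21, 0.55} → fail.
Ext (methods 1·3): 0.37 vs {0.24, 0.30, 0.21, 0.41} → fail.
Ext (methods 2·3): 0.51 vs {0.55, 0.30, 0.55, 0.41} → fail.
6 of 9 fail.

6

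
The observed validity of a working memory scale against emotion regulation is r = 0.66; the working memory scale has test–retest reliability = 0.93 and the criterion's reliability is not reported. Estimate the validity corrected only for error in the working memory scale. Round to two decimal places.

0.68

Single correction: r_c = r_obs / √r_xx = 0.66 / √0.93 = 0.66 / 0.9644 ≈ 0.68.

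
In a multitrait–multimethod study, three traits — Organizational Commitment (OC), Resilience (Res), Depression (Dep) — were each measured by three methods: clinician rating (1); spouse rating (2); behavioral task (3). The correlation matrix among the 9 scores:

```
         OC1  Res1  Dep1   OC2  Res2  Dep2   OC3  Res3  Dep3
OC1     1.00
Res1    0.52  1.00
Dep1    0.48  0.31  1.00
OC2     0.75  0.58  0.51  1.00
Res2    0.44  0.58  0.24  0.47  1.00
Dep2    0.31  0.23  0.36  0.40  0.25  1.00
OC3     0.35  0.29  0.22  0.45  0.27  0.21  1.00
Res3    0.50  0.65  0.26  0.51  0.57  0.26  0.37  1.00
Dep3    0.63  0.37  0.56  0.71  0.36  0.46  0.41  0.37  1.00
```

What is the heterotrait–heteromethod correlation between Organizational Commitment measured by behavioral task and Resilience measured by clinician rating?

Different traits and methods: r(OC3, Res1) = 0.29.

0.29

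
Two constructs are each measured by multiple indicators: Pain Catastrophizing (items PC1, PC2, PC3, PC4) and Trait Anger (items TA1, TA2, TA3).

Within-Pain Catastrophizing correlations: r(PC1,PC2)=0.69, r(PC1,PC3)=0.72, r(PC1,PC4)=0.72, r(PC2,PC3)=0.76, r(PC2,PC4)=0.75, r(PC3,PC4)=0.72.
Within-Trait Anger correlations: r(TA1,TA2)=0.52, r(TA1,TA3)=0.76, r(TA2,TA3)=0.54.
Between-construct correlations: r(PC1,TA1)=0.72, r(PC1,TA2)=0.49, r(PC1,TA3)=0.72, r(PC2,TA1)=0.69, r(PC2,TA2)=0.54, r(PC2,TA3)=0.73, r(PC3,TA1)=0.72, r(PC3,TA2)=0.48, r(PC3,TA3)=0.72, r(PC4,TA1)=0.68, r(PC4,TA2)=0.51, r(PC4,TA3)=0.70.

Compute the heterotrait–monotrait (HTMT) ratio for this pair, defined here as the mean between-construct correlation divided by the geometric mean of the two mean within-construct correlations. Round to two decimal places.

0.97

Mean heterotrait r = 7.70/12 = 0.6417.
Mean within-PC = 4.36/6 = 0.7267; mean within-TA = 1.82/3 = 0.6067.
Geometric mean = √(0.7267 × 0.6067) = 0.6640.
HTMT = 0.6417 / 0.6640 = 0.97.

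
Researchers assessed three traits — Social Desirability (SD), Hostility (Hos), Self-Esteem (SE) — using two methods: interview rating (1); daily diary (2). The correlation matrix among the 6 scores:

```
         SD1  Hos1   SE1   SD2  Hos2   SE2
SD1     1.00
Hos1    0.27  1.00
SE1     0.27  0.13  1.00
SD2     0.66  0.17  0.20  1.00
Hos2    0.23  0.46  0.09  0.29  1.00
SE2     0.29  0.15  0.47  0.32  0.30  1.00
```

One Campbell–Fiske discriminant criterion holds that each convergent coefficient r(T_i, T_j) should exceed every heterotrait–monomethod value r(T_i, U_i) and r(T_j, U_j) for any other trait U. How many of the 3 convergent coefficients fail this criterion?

0

Convergent coefficients and their comparison sets:
SD (methods 1·2): 0.66 vs {0.27, 0.29, 0.27, 0.32} → pass.
Hos (methods 1·2): 0.46 vs {0.27, 0.29, 0.13, 0.30} → pass.
SE (methods 1·2): 0.47 vs {0.27, 0.32, 0.13, 0.30} → pass.
0 of 3 fail.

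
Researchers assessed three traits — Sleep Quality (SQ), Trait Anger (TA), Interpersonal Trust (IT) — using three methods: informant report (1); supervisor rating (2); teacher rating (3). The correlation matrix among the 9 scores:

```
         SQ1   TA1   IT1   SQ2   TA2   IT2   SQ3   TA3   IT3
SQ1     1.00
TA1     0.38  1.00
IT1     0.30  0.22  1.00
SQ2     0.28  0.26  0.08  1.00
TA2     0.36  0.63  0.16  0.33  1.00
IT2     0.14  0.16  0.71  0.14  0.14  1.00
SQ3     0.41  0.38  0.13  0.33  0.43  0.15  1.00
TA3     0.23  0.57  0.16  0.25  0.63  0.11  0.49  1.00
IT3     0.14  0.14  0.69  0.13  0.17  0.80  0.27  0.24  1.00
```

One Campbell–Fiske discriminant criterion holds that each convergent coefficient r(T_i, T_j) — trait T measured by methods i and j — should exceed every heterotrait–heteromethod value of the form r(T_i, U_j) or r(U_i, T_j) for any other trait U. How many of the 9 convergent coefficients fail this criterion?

2

Convergent coefficients and their comparison sets:
SQ (methods 1·2): 0.28 vs {0.36, 0.26, 0.14, 0.08} → fail.
SQ (methods 1·3): 0.41 vs {0.23, 0.38, 0.14, 0.13} → pass.
SQ (methods 2·3): 0.33 vs {0.25, 0.43, 0.13, 0.15} → fail.
TA (methods 1·2): 0.63 vs {0.26, 0.36, 0.16, 0.16} → pass.
TA (methods 1·3): 0.57 vs {0.38, 0.23, 0.14, 0.16} → pass.
TA (methods 2·3): 0.63 vs {0.43, 0.25, 0.17, 0.11} → pass.
IT (methods 1·2): 0.71 vs {0.08, 0.14, 0.16, 0.16} → pass.
IT (methods 1·3): 0.69 vs {0.13, 0.14, 0.16, 0.14} → pass.
IT (methods 2·3): 0.80 vs {0.15, 0.13, 0.11, 0.17} → pass.
2 of 9 fail.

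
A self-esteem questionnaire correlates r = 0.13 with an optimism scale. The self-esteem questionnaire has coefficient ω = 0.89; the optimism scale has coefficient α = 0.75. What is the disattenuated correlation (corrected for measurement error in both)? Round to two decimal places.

0.16

r_true = r_obs / √(r_xx · r_yy) = 0.13 / √(0.89 × 0.75) = 0.13 / √0.6675 = 0.13 / 0.8170 ≈ 0.16.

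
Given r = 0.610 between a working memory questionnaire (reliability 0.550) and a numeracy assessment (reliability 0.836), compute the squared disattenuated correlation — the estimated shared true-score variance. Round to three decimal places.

Disattenuated r = 0.610 / √(0.550 × 0.836) = 0.610 / 0.6781 = 0.8996.
Shared true-score variance = 0.8996² = 0.8093 ≈ 0.809.

0.809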